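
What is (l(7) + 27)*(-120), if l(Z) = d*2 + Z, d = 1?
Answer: -4320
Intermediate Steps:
l(Z) = 2 + Z (l(Z) = 1*2 + Z = 2 + Z)
(l(7) + 27)*(-120) = ((2 + 7) + 27)*(-120) = (9 + 27)*(-120) = 36*(-120) = -4320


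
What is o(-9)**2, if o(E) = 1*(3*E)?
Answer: 729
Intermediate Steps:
o(E) = 3*E
o(-9)**2 = (3*(-9))**2 = (-27)**2 = 729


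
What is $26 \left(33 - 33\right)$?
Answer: $0$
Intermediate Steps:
$26 \left(33 - 33\right) = 26 \cdot 0 = 0$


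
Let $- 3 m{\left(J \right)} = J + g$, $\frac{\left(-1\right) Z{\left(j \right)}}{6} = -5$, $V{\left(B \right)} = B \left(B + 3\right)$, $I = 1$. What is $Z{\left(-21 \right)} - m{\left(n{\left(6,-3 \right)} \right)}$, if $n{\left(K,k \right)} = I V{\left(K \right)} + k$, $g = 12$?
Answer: $51$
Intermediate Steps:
$V{\left(B \right)} = B \left(3 + B\right)$
$n{\left(K,k \right)} = k + K \left(3 + K\right)$ ($n{\left(K,k \right)} = 1 K \left(3 + K\right) + k = K \left(3 + K\right) + k = k + K \left(3 + K\right)$)
$Z{\left(j \right)} = 30$ ($Z{\left(j \right)} = \left(-6\right) \left(-5\right) = 30$)
$m{\left(J \right)} = -4 - \frac{J}{3}$ ($m{\left(J \right)} = - \frac{J + 12}{3} = - \frac{12 + J}{3} = -4 - \frac{J}{3}$)
$Z{\left(-21 \right)} - m{\left(n{\left(6,-3 \right)} \right)} = 30 - \left(-4 - \frac{-3 + 6 \left(3 + 6\right)}{3}\right) = 30 - \left(-4 - \frac{-3 + 6 \cdot 9}{3}\right) = 30 - \left(-4 - \frac{-3 + 54}{3}\right) = 30 - \left(-4 - 17\right) = 30 - -21 = 30 + 21 = 51$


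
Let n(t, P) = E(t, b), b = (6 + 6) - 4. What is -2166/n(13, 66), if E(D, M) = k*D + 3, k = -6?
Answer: 722/25 ≈ 28.880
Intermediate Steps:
b = 8 (b = 12 - 4 = 8)
E(D, M) = 3 - 6*D (E(D, M) = -6*D + 3 = 3 - 6*D)
n(t, P) = 3 - 6*t
-2166/n(13, 66) = -2166/(3 - 6*13) = -2166/(3 - 78) = -2166/(-75) = -2166*(-1/75) = 722/25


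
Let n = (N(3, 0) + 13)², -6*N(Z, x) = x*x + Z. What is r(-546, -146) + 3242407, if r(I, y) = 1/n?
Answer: 2026504379/625 ≈ 3.2424e+6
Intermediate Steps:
N(Z, x) = -Z/6 - x²/6 (N(Z, x) = -(x*x + Z)/6 = -(x² + Z)/6 = -(Z + x²)/6 = -Z/6 - x²/6)
n = 625/4 (n = ((-⅙*3 - ⅙*0²) + 13)² = ((-½ - ⅙*0) + 13)² = ((-½ + 0) + 13)² = (-½ + 13)² = (25/2)² = 625/4 ≈ 156.25)
r(I, y) = 4/625 (r(I, y) = 1/(625/4) = 4/625)
r(-546, -146) + 3242407 = 4/625 + 3242407 = 2026504379/625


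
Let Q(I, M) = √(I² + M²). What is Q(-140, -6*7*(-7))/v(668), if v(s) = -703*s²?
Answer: -7*√541/156847736 ≈ -1.0380e-6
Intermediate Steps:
Q(-140, -6*7*(-7))/v(668) = √((-140)² + (-6*7*(-7))²)/((-703*668²)) = √(19600 + (-42*(-7))²)/((-703*446224)) = √(19600 + 294²)/(-313695472) = √(19600 + 86436)*(-1/313695472) = √106036*(-1/313695472) = (14*√541)*(-1/313695472) = -7*√541/156847736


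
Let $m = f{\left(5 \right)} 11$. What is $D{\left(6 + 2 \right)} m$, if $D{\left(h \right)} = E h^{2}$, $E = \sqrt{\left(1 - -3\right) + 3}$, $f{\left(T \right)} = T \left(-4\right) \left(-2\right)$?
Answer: $28160 \sqrt{7} \approx 74504.0$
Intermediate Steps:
$f{\left(T \right)} = 8 T$ ($f{\left(T \right)} = - 4 T \left(-2\right) = 8 T$)
$E = \sqrt{7}$ ($E = \sqrt{\left(1 + 3\right) + 3} = \sqrt{4 + 3} = \sqrt{7} \approx 2.6458$)
$D{\left(h \right)} = \sqrt{7} h^{2}$
$m = 440$ ($m = 8 \cdot 5 \cdot 11 = 40 \cdot 11 = 440$)
$D{\left(6 + 2 \right)} m = \sqrt{7} \left(6 + 2\right)^{2} \cdot 440 = \sqrt{7} \cdot 8^{2} \cdot 440 = \sqrt{7} \cdot 64 \cdot 440 = 64 \sqrt{7} \cdot 440 = 28160 \sqrt{7}$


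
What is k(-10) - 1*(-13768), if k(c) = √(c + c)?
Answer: 13768 + 2*I*√5 ≈ 13768.0 + 4.4721*I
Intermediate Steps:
k(c) = √2*√c (k(c) = √(2*c) = √2*√c)
k(-10) - 1*(-13768) = √2*√(-10) - 1*(-13768) = √2*(I*√10) + 13768 = 2*I*√5 + 13768 = 13768 + 2*I*√5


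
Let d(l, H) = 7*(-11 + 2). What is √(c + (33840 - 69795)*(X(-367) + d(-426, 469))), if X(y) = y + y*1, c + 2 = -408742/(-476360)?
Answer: 3*√45157062007312055/119090 ≈ 5353.1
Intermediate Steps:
d(l, H) = -63 (d(l, H) = 7*(-9) = -63)
c = -271989/238180 (c = -2 - 408742/(-476360) = -2 - 408742*(-1/476360) = -2 + 204371/238180 = -271989/238180 ≈ -1.1419)
X(y) = 2*y (X(y) = y + y = 2*y)
√(c + (33840 - 69795)*(X(-367) + d(-426, 469))) = √(-271989/238180 + (33840 - 69795)*(2*(-367) - 63)) = √(-271989/238180 - 35955*(-734 - 63)) = √(-271989/238180 - 35955*(-797)) = √(-271989/238180 + 28656135) = √(6825317962311/238180) = 3*√45157062007312055/119090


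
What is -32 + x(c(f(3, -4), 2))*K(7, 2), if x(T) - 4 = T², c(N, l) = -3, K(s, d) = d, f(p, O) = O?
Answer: -6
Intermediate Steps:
x(T) = 4 + T²
-32 + x(c(f(3, -4), 2))*K(7, 2) = -32 + (4 + (-3)²)*2 = -32 + (4 + 9)*2 = -32 + 13*2 = -32 + 26 = -6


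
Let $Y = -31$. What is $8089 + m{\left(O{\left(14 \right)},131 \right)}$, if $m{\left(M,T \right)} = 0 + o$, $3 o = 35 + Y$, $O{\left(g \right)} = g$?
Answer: $\frac{24271}{3} \approx 8090.3$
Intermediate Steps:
$o = \frac{4}{3}$ ($o = \frac{35 - 31}{3} = \frac{1}{3} \cdot 4 = \frac{4}{3} \approx 1.3333$)
$m{\left(M,T \right)} = \frac{4}{3}$ ($m{\left(M,T \right)} = 0 + \frac{4}{3} = \frac{4}{3}$)
$8089 + m{\left(O{\left(14 \right)},131 \right)} = 8089 + \frac{4}{3} = \frac{24271}{3}$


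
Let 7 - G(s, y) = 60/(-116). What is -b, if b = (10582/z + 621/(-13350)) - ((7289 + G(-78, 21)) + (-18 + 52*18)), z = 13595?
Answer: 2882110101287/350886950 ≈ 8213.8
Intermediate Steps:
G(s, y) = 218/29 (G(s, y) = 7 - 60/(-116) = 7 - 60*(-1)/116 = 7 - 1*(-15/29) = 7 + 15/29 = 218/29)
b = -2882110101287/350886950 (b = (10582/13595 + 621/(-13350)) - ((7289 + 218/29) + (-18 + 52*18)) = (10582*(1/13595) + 621*(-1/13350)) - (211599/29 + (-18 + 936)) = (10582/13595 - 207/4450) - (211599/29 + 918) = 8855147/12099550 - 1*238221/29 = 8855147/12099550 - 238221/29 = -2882110101287/350886950 ≈ -8213.8)
-b = -1*(-2882110101287/350886950) = 2882110101287/350886950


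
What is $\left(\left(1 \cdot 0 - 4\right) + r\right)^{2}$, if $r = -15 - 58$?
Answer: $5929$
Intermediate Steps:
$r = -73$ ($r = -15 - 58 = -73$)
$\left(\left(1 \cdot 0 - 4\right) + r\right)^{2} = \left(\left(1 \cdot 0 - 4\right) - 73\right)^{2} = \left(\left(0 - 4\right) - 73\right)^{2} = \left(-4 - 73\right)^{2} = \left(-77\right)^{2} = 5929$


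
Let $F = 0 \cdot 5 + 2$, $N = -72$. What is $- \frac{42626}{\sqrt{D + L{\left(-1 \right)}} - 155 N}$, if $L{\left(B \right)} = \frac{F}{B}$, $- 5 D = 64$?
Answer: $- \frac{1189265400}{311364037} + \frac{21313 i \sqrt{370}}{311364037} \approx -3.8195 + 0.0013167 i$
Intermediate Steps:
$D = - \frac{64}{5}$ ($D = \left(- \frac{1}{5}\right) 64 = - \frac{64}{5} \approx -12.8$)
$F = 2$ ($F = 0 + 2 = 2$)
$L{\left(B \right)} = \frac{2}{B}$
$- \frac{42626}{\sqrt{D + L{\left(-1 \right)}} - 155 N} = - \frac{42626}{\sqrt{- \frac{64}{5} + \frac{2}{-1}} - -11160} = - \frac{42626}{\sqrt{- \frac{64}{5} + 2 \left(-1\right)} + 11160} = - \frac{42626}{\sqrt{- \frac{64}{5} - 2} + 11160} = - \frac{42626}{\sqrt{- \frac{74}{5}} + 11160} = - \frac{42626}{\frac{i \sqrt{370}}{5} + 11160} = - \frac{42626}{11160 + \frac{i \sqrt{370}}{5}}$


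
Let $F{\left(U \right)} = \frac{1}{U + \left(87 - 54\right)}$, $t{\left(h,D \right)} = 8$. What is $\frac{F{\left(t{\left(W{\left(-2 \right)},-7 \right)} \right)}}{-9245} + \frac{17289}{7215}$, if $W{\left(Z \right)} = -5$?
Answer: $\frac{436886786}{182320645} \approx 2.3963$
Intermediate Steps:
$F{\left(U \right)} = \frac{1}{33 + U}$ ($F{\left(U \right)} = \frac{1}{U + 33} = \frac{1}{33 + U}$)
$\frac{F{\left(t{\left(W{\left(-2 \right)},-7 \right)} \right)}}{-9245} + \frac{17289}{7215} = \frac{1}{\left(33 + 8\right) \left(-9245\right)} + \frac{17289}{7215} = \frac{1}{41} \left(- \frac{1}{9245}\right) + 17289 \cdot \frac{1}{7215} = \frac{1}{41} \left(- \frac{1}{9245}\right) + \frac{5763}{2405} = - \frac{1}{379045} + \frac{5763}{2405} = \frac{436886786}{182320645}$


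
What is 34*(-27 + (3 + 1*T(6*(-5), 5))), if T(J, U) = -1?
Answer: -850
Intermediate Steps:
34*(-27 + (3 + 1*T(6*(-5), 5))) = 34*(-27 + (3 + 1*(-1))) = 34*(-27 + (3 - 1)) = 34*(-27 + 2) = 34*(-25) = -850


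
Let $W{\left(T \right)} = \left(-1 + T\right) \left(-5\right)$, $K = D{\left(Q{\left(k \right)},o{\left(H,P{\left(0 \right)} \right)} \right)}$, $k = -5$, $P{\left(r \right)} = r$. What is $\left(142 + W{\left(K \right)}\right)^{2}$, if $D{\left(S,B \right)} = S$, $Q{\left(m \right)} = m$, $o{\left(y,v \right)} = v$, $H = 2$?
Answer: $29584$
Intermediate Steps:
$K = -5$
$W{\left(T \right)} = 5 - 5 T$
$\left(142 + W{\left(K \right)}\right)^{2} = \left(142 + \left(5 - -25\right)\right)^{2} = \left(142 + \left(5 + 25\right)\right)^{2} = \left(142 + 30\right)^{2} = 172^{2} = 29584$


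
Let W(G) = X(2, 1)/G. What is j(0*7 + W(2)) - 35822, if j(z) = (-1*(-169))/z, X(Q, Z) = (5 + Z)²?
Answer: -644627/18 ≈ -35813.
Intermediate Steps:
W(G) = 36/G (W(G) = (5 + 1)²/G = 6²/G = 36/G)
j(z) = 169/z
j(0*7 + W(2)) - 35822 = 169/(0*7 + 36/2) - 35822 = 169/(0 + 36*(½)) - 35822 = 169/(0 + 18) - 35822 = 169/18 - 35822 = -644627/18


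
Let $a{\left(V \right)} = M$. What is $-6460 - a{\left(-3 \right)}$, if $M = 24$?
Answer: $-6484$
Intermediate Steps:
$a{\left(V \right)} = 24$
$-6460 - a{\left(-3 \right)} = -6460 - 24 = -6484$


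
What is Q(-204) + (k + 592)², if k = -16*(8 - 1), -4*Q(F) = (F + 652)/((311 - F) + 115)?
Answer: 10367992/45 ≈ 2.3040e+5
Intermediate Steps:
Q(F) = -(652 + F)/(4*(426 - F)) (Q(F) = -(F + 652)/(4*((311 - F) + 115)) = -(652 + F)/(4*(426 - F)))
k = -112 (k = -16*7 = -112)
Q(-204) + (k + 592)² = (652 - 204)/(4*(-426 - 204)) + (-112 + 592)² = (¼)*448/(-630) + 480² = (¼)*(-1/630)*448 + 230400 = -8/45 + 230400 = 10367992/45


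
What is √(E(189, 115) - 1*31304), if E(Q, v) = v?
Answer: I*√31189 ≈ 176.6*I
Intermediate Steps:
√(E(189, 115) - 1*31304) = √(115 - 1*31304) = √(115 - 31304) = √(-31189) = I*√31189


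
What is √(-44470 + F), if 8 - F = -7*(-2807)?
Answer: I*√64111 ≈ 253.2*I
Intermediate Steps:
F = -19641 (F = 8 - (-7)*(-2807) = 8 - 1*19649 = 8 - 19649 = -19641)
√(-44470 + F) = √(-44470 - 19641) = √(-64111) = I*√64111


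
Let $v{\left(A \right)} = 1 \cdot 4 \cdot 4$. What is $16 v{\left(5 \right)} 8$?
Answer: $2048$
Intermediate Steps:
$v{\left(A \right)} = 16$ ($v{\left(A \right)} = 4 \cdot 4 = 16$)
$16 v{\left(5 \right)} 8 = 16 \cdot 16 \cdot 8 = 256 \cdot 8 = 2048$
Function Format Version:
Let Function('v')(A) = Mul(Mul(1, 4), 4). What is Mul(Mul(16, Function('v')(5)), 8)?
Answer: 2048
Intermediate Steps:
Function('v')(A) = 16 (Function('v')(A) = Mul(4, 4) = 16)
Mul(Mul(16, Function('v')(5)), 8) = Mul(Mul(16, 16), 8) = Mul(256, 8) = 2048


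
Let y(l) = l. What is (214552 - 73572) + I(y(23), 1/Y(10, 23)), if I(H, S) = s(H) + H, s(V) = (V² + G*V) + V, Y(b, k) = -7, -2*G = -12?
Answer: 141693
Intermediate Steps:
G = 6 (G = -½*(-12) = 6)
s(V) = V² + 7*V (s(V) = (V² + 6*V) + V = V² + 7*V)
I(H, S) = H + H*(7 + H) (I(H, S) = H*(7 + H) + H = H + H*(7 + H))
(214552 - 73572) + I(y(23), 1/Y(10, 23)) = (214552 - 73572) + 23*(8 + 23) = 140980 + 23*31 = 140980 + 713 = 141693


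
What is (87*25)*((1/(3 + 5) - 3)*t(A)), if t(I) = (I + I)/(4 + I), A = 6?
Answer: -30015/4 ≈ -7503.8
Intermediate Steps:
t(I) = 2*I/(4 + I) (t(I) = (2*I)/(4 + I) = 2*I/(4 + I))
(87*25)*((1/(3 + 5) - 3)*t(A)) = (87*25)*((1/(3 + 5) - 3)*(2*6/(4 + 6))) = 2175*((1/8 - 3)*(2*6/10)) = 2175*((⅛ - 3)*(2*6*(⅒))) = 2175*(-23/8*6/5) = 2175*(-69/20) = -30015/4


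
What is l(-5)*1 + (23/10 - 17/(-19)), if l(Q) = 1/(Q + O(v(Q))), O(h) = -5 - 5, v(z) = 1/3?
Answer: 1783/570 ≈ 3.1281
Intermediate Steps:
v(z) = ⅓
O(h) = -10
l(Q) = 1/(-10 + Q) (l(Q) = 1/(Q - 10) = 1/(-10 + Q))
l(-5)*1 + (23/10 - 17/(-19)) = 1/(-10 - 5) + (23/10 - 17/(-19)) = 1/(-15) + (23*(⅒) - 17*(-1/19)) = -1/15*1 + (23/10 + 17/19) = -1/15 + 607/190 = 1783/570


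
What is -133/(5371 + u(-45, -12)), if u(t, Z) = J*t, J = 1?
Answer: -133/5326 ≈ -0.024972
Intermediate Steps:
u(t, Z) = t (u(t, Z) = 1*t = t)
-133/(5371 + u(-45, -12)) = -133/(5371 - 45) = -133/5326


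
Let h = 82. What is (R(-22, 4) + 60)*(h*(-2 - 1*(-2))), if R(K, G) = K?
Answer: 0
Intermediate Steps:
(R(-22, 4) + 60)*(h*(-2 - 1*(-2))) = (-22 + 60)*(82*(-2 - 1*(-2))) = 38*(82*(-2 + 2)) = 38*(82*0) = 38*0 = 0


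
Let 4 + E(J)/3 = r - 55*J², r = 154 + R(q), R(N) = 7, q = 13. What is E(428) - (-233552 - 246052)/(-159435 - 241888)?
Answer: -12129943607751/401323 ≈ -3.0225e+7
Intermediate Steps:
r = 161 (r = 154 + 7 = 161)
E(J) = 471 - 165*J² (E(J) = -12 + 3*(161 - 55*J²) = -12 + (483 - 165*J²) = 471 - 165*J²)
E(428) - (-233552 - 246052)/(-159435 - 241888) = (471 - 165*428²) - (-233552 - 246052)/(-159435 - 241888) = (471 - 165*183184) - (-479604)/(-401323) = (471 - 30225360) - (-479604)*(-1)/401323 = -30224889 - 1*479604/401323 = -30224889 - 479604/401323 = -12129943607751/401323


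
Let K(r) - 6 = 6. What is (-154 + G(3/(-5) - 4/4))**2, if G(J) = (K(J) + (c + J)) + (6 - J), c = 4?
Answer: 17424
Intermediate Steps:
K(r) = 12 (K(r) = 6 + 6 = 12)
G(J) = 22 (G(J) = (12 + (4 + J)) + (6 - J) = (16 + J) + (6 - J) = 22)
(-154 + G(3/(-5) - 4/4))**2 = (-154 + 22)**2 = (-132)**2 = 17424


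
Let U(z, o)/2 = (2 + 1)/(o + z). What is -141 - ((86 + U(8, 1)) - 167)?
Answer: -182/3 ≈ -60.667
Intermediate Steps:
U(z, o) = 6/(o + z) (U(z, o) = 2*((2 + 1)/(o + z)) = 2*(3/(o + z)) = 6/(o + z))
-141 - ((86 + U(8, 1)) - 167) = -141 - ((86 + 6/(1 + 8)) - 167) = -141 - ((86 + 6/9) - 167) = -141 - ((86 + 6*(⅑)) - 167) = -141 - ((86 + ⅔) - 167) = -141 - (260/3 - 167) = -141 - 1*(-241/3) = -141 + 241/3 = -182/3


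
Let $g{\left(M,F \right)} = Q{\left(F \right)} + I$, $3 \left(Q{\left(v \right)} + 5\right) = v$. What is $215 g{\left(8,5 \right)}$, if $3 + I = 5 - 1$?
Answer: $- \frac{1505}{3} \approx -501.67$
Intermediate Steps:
$Q{\left(v \right)} = -5 + \frac{v}{3}$
$I = 1$ ($I = -3 + \left(5 - 1\right) = -3 + 4 = 1$)
$g{\left(M,F \right)} = -4 + \frac{F}{3}$ ($g{\left(M,F \right)} = \left(-5 + \frac{F}{3}\right) + 1 = -4 + \frac{F}{3}$)
$215 g{\left(8,5 \right)} = 215 \left(-4 + \frac{1}{3} \cdot 5\right) = 215 \left(-4 + \frac{5}{3}\right) = 215 \left(- \frac{7}{3}\right) = - \frac{1505}{3}$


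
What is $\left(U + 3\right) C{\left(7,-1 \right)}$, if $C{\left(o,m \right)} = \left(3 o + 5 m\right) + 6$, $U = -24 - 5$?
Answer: $-572$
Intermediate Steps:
$U = -29$ ($U = -24 - 5 = -29$)
$C{\left(o,m \right)} = 6 + 3 o + 5 m$
$\left(U + 3\right) C{\left(7,-1 \right)} = \left(-29 + 3\right) \left(6 + 3 \cdot 7 + 5 \left(-1\right)\right) = - 26 \left(6 + 21 - 5\right) = \left(-26\right) 22 = -572$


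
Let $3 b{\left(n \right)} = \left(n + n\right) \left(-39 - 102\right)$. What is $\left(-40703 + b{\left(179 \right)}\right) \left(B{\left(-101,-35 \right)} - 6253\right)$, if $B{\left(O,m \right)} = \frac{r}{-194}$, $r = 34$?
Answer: $\frac{34894675182}{97} \approx 3.5974 \cdot 10^{8}$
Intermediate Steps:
$B{\left(O,m \right)} = - \frac{17}{97}$ ($B{\left(O,m \right)} = \frac{34}{-194} = 34 \left(- \frac{1}{194}\right) = - \frac{17}{97}$)
$b{\left(n \right)} = - 94 n$ ($b{\left(n \right)} = \frac{\left(n + n\right) \left(-39 - 102\right)}{3} = \frac{2 n \left(-141\right)}{3} = \frac{\left(-282\right) n}{3} = - 94 n$)
$\left(-40703 + b{\left(179 \right)}\right) \left(B{\left(-101,-35 \right)} - 6253\right) = \left(-40703 - 16826\right) \left(- \frac{17}{97} - 6253\right) = \left(-40703 - 16826\right) \left(- \frac{606558}{97}\right) = \left(-57529\right) \left(- \frac{606558}{97}\right) = \frac{34894675182}{97}$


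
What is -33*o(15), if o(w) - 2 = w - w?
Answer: -66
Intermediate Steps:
o(w) = 2 (o(w) = 2 + (w - w) = 2 + 0 = 2)
-33*o(15) = -33*2 = -66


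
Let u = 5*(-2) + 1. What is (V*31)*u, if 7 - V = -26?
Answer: -9207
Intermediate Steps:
V = 33 (V = 7 - 1*(-26) = 7 + 26 = 33)
u = -9 (u = -10 + 1 = -9)
(V*31)*u = (33*31)*(-9) = 1023*(-9) = -9207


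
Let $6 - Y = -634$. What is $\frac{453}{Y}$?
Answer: $\frac{453}{640} \approx 0.70781$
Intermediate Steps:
$Y = 640$ ($Y = 6 - -634 = 6 + 634 = 640$)
$\frac{453}{Y} = \frac{453}{640}$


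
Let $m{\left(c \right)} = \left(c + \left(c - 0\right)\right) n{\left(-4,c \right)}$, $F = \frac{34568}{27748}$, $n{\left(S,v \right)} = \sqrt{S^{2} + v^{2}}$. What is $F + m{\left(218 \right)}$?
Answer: $\frac{8642}{6937} + 872 \sqrt{11885} \approx 95065.0$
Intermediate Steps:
$F = \frac{8642}{6937}$ ($F = 34568 \cdot \frac{1}{27748} = \frac{8642}{6937} \approx 1.2458$)
$m{\left(c \right)} = 2 c \sqrt{16 + c^{2}}$ ($m{\left(c \right)} = \left(c + \left(c - 0\right)\right) \sqrt{\left(-4\right)^{2} + c^{2}} = \left(c + \left(c + 0\right)\right) \sqrt{16 + c^{2}} = \left(c + c\right) \sqrt{16 + c^{2}} = 2 c \sqrt{16 + c^{2}}$)
$F + m{\left(218 \right)} = \frac{8642}{6937} + 2 \cdot 218 \sqrt{16 + 218^{2}} = \frac{8642}{6937} + 2 \cdot 218 \sqrt{16 + 47524} = \frac{8642}{6937} + 2 \cdot 218 \sqrt{47540} = \frac{8642}{6937} + 2 \cdot 218 \cdot 2 \sqrt{11885} = \frac{8642}{6937} + 872 \sqrt{11885}$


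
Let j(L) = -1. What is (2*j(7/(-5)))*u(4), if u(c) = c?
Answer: -8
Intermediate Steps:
(2*j(7/(-5)))*u(4) = (2*(-1))*4 = -2*4 = -8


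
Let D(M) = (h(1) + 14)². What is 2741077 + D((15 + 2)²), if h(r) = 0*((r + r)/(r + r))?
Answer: 2741273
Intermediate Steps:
h(r) = 0 (h(r) = 0*((2*r)/((2*r))) = 0*((2*r)*(1/(2*r))) = 0*1 = 0)
D(M) = 196 (D(M) = (0 + 14)² = 14² = 196)
2741077 + D((15 + 2)²) = 2741077 + 196 = 2741273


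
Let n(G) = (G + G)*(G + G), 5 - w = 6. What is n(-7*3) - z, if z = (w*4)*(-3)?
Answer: 1752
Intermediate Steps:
w = -1 (w = 5 - 1*6 = 5 - 6 = -1)
n(G) = 4*G² (n(G) = (2*G)*(2*G) = 4*G²)
z = 12 (z = -1*4*(-3) = -4*(-3) = 12)
n(-7*3) - z = 4*(-7*3)² - 1*12 = 4*(-21)² - 12 = 4*441 - 12 = 1764 - 12 = 1752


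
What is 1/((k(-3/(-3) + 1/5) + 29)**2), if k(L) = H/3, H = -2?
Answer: 9/7225 ≈ 0.0012457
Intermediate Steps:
k(L) = -2/3
1/((k(-3/(-3) + 1/5) + 29)**2) = 1/((-2/3 + 29)**2) = 1/((85/3)**2) = 1/(7225/9) = 9/7225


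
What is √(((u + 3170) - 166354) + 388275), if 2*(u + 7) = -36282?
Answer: √206943 ≈ 454.91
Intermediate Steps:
u = -18148 (u = -7 + (½)*(-36282) = -7 - 18141 = -18148)
√(((u + 3170) - 166354) + 388275) = √(((-18148 + 3170) - 166354) + 388275) = √((-14978 - 166354) + 388275) = √(-181332 + 388275) = √206943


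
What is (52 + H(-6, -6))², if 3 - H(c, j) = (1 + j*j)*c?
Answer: 76729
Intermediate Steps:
H(c, j) = 3 - c*(1 + j²) (H(c, j) = 3 - (1 + j*j)*c = 3 - (1 + j²)*c = 3 - c*(1 + j²))
(52 + H(-6, -6))² = (52 + (3 - 1*(-6) - 1*(-6)*(-6)²))² = (52 + (3 + 6 - 1*(-6)*36))² = (52 + (3 + 6 + 216))² = (52 + 225)² = 277² = 76729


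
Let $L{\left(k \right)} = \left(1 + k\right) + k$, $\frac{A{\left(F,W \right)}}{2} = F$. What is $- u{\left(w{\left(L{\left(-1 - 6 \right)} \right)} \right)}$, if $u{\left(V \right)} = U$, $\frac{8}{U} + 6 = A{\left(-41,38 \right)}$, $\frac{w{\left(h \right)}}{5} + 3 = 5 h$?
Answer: $\frac{1}{11} \approx 0.090909$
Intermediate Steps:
$A{\left(F,W \right)} = 2 F$
$L{\left(k \right)} = 1 + 2 k$
$w{\left(h \right)} = -15 + 25 h$ ($w{\left(h \right)} = -15 + 5 \cdot 5 h = -15 + 25 h$)
$U = - \frac{1}{11}$ ($U = \frac{8}{-6 + 2 \left(-41\right)} = \frac{8}{-6 - 82} = \frac{8}{-88} = 8 \left(- \frac{1}{88}\right) = - \frac{1}{11} \approx -0.090909$)
$u{\left(V \right)} = - \frac{1}{11}$
$- u{\left(w{\left(L{\left(-1 - 6 \right)} \right)} \right)} = \left(-1\right) \left(- \frac{1}{11}\right) = \frac{1}{11}$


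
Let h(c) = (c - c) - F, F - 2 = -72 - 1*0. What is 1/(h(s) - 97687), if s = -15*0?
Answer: -1/97617 ≈ -1.0244e-5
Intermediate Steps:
F = -70 (F = 2 + (-72 - 1*0) = 2 + (-72 + 0) = 2 - 72 = -70)
s = 0
h(c) = 70 (h(c) = (c - c) - 1*(-70) = 0 + 70 = 70)
1/(h(s) - 97687) = 1/(70 - 97687) = 1/(-97617) = -1/97617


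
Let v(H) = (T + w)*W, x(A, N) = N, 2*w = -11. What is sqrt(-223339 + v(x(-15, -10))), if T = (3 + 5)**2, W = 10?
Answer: 7*I*sqrt(4546) ≈ 471.97*I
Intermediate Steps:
w = -11/2 (w = (1/2)*(-11) = -11/2 ≈ -5.5000)
T = 64 (T = 8**2 = 64)
v(H) = 585 (v(H) = (64 - 11/2)*10 = (117/2)*10 = 585)
sqrt(-223339 + v(x(-15, -10))) = sqrt(-223339 + 585) = sqrt(-222754) = 7*I*sqrt(4546)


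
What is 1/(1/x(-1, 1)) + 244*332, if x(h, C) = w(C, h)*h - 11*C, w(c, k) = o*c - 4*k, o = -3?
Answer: 80996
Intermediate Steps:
w(c, k) = -4*k - 3*c (w(c, k) = -3*c - 4*k = -4*k - 3*c)
x(h, C) = -11*C + h*(-4*h - 3*C) (x(h, C) = (-4*h - 3*C)*h - 11*C = h*(-4*h - 3*C) - 11*C = -11*C + h*(-4*h - 3*C))
1/(1/x(-1, 1)) + 244*332 = 1/(1/(-11*1 - 1*(-1)*(3*1 + 4*(-1)))) + 244*332 = 1/(1/(-11 - 1*(-1)*(3 - 4))) + 81008 = 1/(1/(-11 - 1*(-1)*(-1))) + 81008 = 1/(1/(-11 - 1)) + 81008 = 1/(1/(-12)) + 81008 = 1/(-1/12) + 81008 = -12 + 81008 = 80996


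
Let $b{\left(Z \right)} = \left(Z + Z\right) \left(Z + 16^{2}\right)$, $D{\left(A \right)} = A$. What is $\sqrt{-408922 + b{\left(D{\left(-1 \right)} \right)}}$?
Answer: $2 i \sqrt{102358} \approx 639.87 i$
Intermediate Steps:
$b{\left(Z \right)} = 2 Z \left(256 + Z\right)$ ($b{\left(Z \right)} = 2 Z \left(Z + 256\right) = 2 Z \left(256 + Z\right)$)
$\sqrt{-408922 + b{\left(D{\left(-1 \right)} \right)}} = \sqrt{-408922 + 2 \left(-1\right) \left(256 - 1\right)} = \sqrt{-408922 + 2 \left(-1\right) 255} = \sqrt{-408922 - 510} = \sqrt{-409432} = 2 i \sqrt{102358}$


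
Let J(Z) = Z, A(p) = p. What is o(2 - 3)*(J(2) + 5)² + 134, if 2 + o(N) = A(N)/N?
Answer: 85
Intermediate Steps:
o(N) = -1 (o(N) = -2 + N/N = -2 + 1 = -1)
o(2 - 3)*(J(2) + 5)² + 134 = -(2 + 5)² + 134 = -1*7² + 134 = -1*49 + 134 = -49 + 134 = 85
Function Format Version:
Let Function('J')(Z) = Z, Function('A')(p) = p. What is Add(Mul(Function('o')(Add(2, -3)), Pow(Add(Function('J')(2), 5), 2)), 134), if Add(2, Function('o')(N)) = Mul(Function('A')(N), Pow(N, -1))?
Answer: 85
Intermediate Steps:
Function('o')(N) = -1 (Function('o')(N) = Add(-2, Mul(N, Pow(N, -1))) = Add(-2, 1) = -1)
Add(Mul(Function('o')(Add(2, -3)), Pow(Add(Function('J')(2), 5), 2)), 134) = Add(Mul(-1, Pow(Add(2, 5), 2)), 134) = Add(Mul(-1, Pow(7, 2)), 134) = Add(Mul(-1, 49), 134) = Add(-49, 134) = 85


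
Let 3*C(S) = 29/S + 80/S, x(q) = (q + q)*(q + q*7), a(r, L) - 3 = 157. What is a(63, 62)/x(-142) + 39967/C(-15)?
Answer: -18132627685/1098938 ≈ -16500.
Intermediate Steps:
a(r, L) = 160 (a(r, L) = 3 + 157 = 160)
x(q) = 16*q² (x(q) = (2*q)*(q + 7*q) = (2*q)*(8*q) = 16*q²)
C(S) = 109/(3*S) (C(S) = (29/S + 80/S)/3 = (109/S)/3 = 109/(3*S))
a(63, 62)/x(-142) + 39967/C(-15) = 160/((16*(-142)²)) + 39967/(((109/3)/(-15))) = 160/((16*20164)) + 39967/(((109/3)*(-1/15))) = 160/322624 + 39967/(-109/45) = 160*(1/322624) + 39967*(-45/109) = 5/10082 - 1798515/109 = -18132627685/1098938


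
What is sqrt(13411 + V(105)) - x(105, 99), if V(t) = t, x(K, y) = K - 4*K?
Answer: 315 + 2*sqrt(3379) ≈ 431.26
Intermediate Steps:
x(K, y) = -3*K
sqrt(13411 + V(105)) - x(105, 99) = sqrt(13411 + 105) - (-3)*105 = sqrt(13516) - 1*(-315) = 2*sqrt(3379) + 315 = 315 + 2*sqrt(3379)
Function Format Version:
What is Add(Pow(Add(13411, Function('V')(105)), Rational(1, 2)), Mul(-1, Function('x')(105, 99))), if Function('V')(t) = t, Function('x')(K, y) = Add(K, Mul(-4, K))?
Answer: Add(315, Mul(2, Pow(3379, Rational(1, 2)))) ≈ 431.26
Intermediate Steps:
Function('x')(K, y) = Mul(-3, K)
Add(Pow(Add(13411, Function('V')(105)), Rational(1, 2)), Mul(-1, Function('x')(105, 99))) = Add(Pow(Add(13411, 105), Rational(1, 2)), Mul(-1, Mul(-3, 105))) = Add(Pow(13516, Rational(1, 2)), Mul(-1, -315)) = Add(Mul(2, Pow(3379, Rational(1, 2))), 315) = Add(315, Mul(2, Pow(3379, Rational(1, 2))))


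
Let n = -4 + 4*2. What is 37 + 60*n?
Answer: 277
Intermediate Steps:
n = 4 (n = -4 + 8 = 4)
37 + 60*n = 37 + 60*4 = 37 + 240 = 277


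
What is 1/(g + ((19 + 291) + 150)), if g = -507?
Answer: -1/47 ≈ -0.021277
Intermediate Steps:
1/(g + ((19 + 291) + 150)) = 1/(-507 + ((19 + 291) + 150)) = 1/(-507 + (310 + 150)) = 1/(-507 + 460) = 1/(-47) = -1/47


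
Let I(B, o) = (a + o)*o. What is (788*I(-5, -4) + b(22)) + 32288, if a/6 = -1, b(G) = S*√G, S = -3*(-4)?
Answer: 63808 + 12*√22 ≈ 63864.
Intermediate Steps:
S = 12
b(G) = 12*√G
a = -6 (a = 6*(-1) = -6)
I(B, o) = o*(-6 + o) (I(B, o) = (-6 + o)*o = o*(-6 + o))
(788*I(-5, -4) + b(22)) + 32288 = (788*(-4*(-6 - 4)) + 12*√22) + 32288 = (788*(-4*(-10)) + 12*√22) + 32288 = (788*40 + 12*√22) + 32288 = (31520 + 12*√22) + 32288 = 63808 + 12*√22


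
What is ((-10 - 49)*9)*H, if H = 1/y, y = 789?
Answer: -177/263 ≈ -0.67300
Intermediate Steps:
H = 1/789 ≈ 0.0012674
((-10 - 49)*9)*H = ((-10 - 49)*9)*(1/789) = -59*9*(1/789) = -531*1/789 = -177/263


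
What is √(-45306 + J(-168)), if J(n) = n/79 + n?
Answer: I*√283816506/79 ≈ 213.25*I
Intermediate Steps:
J(n) = 80*n/79 (J(n) = n*(1/79) + n = n/79 + n = 80*n/79)
√(-45306 + J(-168)) = √(-45306 + (80/79)*(-168)) = √(-45306 - 13440/79) = √(-3592614/79) = I*√283816506/79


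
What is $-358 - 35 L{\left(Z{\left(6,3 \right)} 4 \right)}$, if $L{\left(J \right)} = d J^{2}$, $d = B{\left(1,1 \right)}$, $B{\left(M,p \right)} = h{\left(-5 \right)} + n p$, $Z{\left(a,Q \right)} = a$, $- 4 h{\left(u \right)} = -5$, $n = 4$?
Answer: $-106198$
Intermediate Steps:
$h{\left(u \right)} = \frac{5}{4}$ ($h{\left(u \right)} = \left(- \frac{1}{4}\right) \left(-5\right) = \frac{5}{4}$)
$B{\left(M,p \right)} = \frac{5}{4} + 4 p$
$d = \frac{21}{4}$ ($d = \frac{5}{4} + 4 \cdot 1 = \frac{5}{4} + 4 = \frac{21}{4} \approx 5.25$)
$L{\left(J \right)} = \frac{21 J^{2}}{4}$
$-358 - 35 L{\left(Z{\left(6,3 \right)} 4 \right)} = -358 - 35 \frac{21 \left(6 \cdot 4\right)^{2}}{4} = -358 - 35 \frac{21 \cdot 24^{2}}{4} = -358 - 35 \cdot \frac{21}{4} \cdot 576 = -358 - 105840 = -106198$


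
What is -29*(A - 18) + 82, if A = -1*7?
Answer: 807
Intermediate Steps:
A = -7
-29*(A - 18) + 82 = -29*(-7 - 18) + 82 = -29*(-25) + 82 = 725 + 82 = 807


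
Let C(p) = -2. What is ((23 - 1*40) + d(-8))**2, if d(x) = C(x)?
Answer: 361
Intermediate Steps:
d(x) = -2
((23 - 1*40) + d(-8))**2 = ((23 - 1*40) - 2)**2 = ((23 - 40) - 2)**2 = (-17 - 2)**2 = (-19)**2 = 361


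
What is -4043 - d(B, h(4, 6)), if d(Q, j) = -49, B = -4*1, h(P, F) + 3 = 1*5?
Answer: -3994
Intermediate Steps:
h(P, F) = 2 (h(P, F) = -3 + 1*5 = -3 + 5 = 2)
B = -4
-4043 - d(B, h(4, 6)) = -4043 - 1*(-49) = -4043 + 49 = -3994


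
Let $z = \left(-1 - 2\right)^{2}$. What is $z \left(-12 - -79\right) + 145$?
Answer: $748$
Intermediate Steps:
$z = 9$ ($z = \left(-1 - 2\right)^{2} = \left(-3\right)^{2} = 9$)
$z \left(-12 - -79\right) + 145 = 9 \left(-12 - -79\right) + 145 = 9 \left(-12 + 79\right) + 145 = 9 \cdot 67 + 145 = 603 + 145 = 748$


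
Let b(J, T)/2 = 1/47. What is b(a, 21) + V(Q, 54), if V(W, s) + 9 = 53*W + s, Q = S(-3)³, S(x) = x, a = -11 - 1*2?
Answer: -65140/47 ≈ -1386.0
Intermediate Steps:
a = -13 (a = -11 - 2 = -13)
Q = -27 (Q = (-3)³ = -27)
b(J, T) = 2/47
V(W, s) = -9 + s + 53*W (V(W, s) = -9 + (53*W + s) = -9 + (s + 53*W) = -9 + s + 53*W)
b(a, 21) + V(Q, 54) = 2/47 + (-9 + 54 + 53*(-27)) = 2/47 + (-9 + 54 - 1431) = 2/47 - 1386 = -65140/47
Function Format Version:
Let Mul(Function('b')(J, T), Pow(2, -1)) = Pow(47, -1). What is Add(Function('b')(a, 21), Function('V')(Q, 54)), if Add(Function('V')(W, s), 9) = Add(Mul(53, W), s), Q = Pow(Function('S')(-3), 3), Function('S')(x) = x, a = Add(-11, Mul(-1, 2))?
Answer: Rational(-65140, 47) ≈ -1386.0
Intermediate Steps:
a = -13 (a = Add(-11, -2) = -13)
Q = -27 (Q = Pow(-3, 3) = -27)
Function('b')(J, T) = Rational(2, 47) (Function('b')(J, T) = Mul(2, Pow(47, -1)) = Mul(2, Rational(1, 47)) = Rational(2, 47))
Function('V')(W, s) = Add(-9, s, Mul(53, W)) (Function('V')(W, s) = Add(-9, Add(Mul(53, W), s)) = Add(-9, Add(s, Mul(53, W))) = Add(-9, s, Mul(53, W)))
Add(Function('b')(a, 21), Function('V')(Q, 54)) = Add(Rational(2, 47), Add(-9, 54, Mul(53, -27))) = Add(Rational(2, 47), Add(-9, 54, -1431)) = Add(Rational(2, 47), -1386) = Rational(-65140, 47)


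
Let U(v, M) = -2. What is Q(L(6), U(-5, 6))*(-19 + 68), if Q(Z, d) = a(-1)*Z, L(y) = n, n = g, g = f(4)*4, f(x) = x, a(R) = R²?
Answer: 784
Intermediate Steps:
g = 16 (g = 4*4 = 16)
n = 16
L(y) = 16
Q(Z, d) = Z (Q(Z, d) = (-1)²*Z = 1*Z = Z)
Q(L(6), U(-5, 6))*(-19 + 68) = 16*(-19 + 68) = 16*49 = 784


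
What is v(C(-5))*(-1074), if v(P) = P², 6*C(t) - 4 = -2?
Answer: -358/3 ≈ -119.33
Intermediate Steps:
C(t) = ⅓ (C(t) = ⅔ + (⅙)*(-2) = ⅔ - ⅓ = ⅓)
v(C(-5))*(-1074) = (⅓)²*(-1074) = (⅑)*(-1074) = -358/3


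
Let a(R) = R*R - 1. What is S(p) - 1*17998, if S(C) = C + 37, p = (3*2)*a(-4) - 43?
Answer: -17914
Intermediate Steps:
a(R) = -1 + R² (a(R) = R² - 1 = -1 + R²)
p = 47 (p = (3*2)*(-1 + (-4)²) - 43 = 6*(-1 + 16) - 43 = 6*15 - 43 = 90 - 43 = 47)
S(C) = 37 + C
S(p) - 1*17998 = (37 + 47) - 1*17998 = 84 - 17998 = -17914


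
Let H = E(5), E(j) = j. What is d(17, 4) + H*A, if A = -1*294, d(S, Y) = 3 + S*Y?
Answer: -1399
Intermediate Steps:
A = -294
H = 5
d(17, 4) + H*A = (3 + 17*4) + 5*(-294) = (3 + 68) - 1470 = 71 - 1470 = -1399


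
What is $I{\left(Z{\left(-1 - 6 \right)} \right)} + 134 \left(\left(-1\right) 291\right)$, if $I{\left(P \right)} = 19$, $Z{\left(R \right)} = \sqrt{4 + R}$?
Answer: $-38975$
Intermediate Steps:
$I{\left(Z{\left(-1 - 6 \right)} \right)} + 134 \left(\left(-1\right) 291\right) = 19 + 134 \left(\left(-1\right) 291\right) = 19 + 134 \left(-291\right) = 19 - 38994 = -38975$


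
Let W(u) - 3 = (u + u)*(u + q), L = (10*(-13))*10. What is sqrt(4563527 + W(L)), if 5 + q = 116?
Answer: sqrt(7654930) ≈ 2766.8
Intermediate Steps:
q = 111 (q = -5 + 116 = 111)
L = -1300 (L = -130*10 = -1300)
W(u) = 3 + 2*u*(111 + u) (W(u) = 3 + (u + u)*(u + 111) = 3 + (2*u)*(111 + u) = 3 + 2*u*(111 + u))
sqrt(4563527 + W(L)) = sqrt(4563527 + (3 + 2*(-1300)**2 + 222*(-1300))) = sqrt(4563527 + (3 + 2*1690000 - 288600)) = sqrt(4563527 + (3 + 3380000 - 288600)) = sqrt(4563527 + 3091403) = sqrt(7654930)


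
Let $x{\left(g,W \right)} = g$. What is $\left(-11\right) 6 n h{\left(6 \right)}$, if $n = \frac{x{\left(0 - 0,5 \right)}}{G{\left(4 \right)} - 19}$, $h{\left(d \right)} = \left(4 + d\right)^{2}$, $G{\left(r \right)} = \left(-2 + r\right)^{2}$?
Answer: $0$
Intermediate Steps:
$n = 0$ ($n = \frac{0 - 0}{\left(-2 + 4\right)^{2} - 19} = \frac{0 + 0}{2^{2} - 19} = \frac{0}{4 - 19} = \frac{0}{-15} = 0 \left(- \frac{1}{15}\right) = 0$)
$\left(-11\right) 6 n h{\left(6 \right)} = \left(-11\right) 6 \cdot 0 \left(4 + 6\right)^{2} = \left(-66\right) 0 \cdot 10^{2} = 0 \cdot 100 = 0$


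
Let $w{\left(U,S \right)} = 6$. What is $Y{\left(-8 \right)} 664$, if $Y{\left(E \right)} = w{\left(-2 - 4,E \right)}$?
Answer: $3984$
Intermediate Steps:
$Y{\left(E \right)} = 6$
$Y{\left(-8 \right)} 664 = 6 \cdot 664 = 3984$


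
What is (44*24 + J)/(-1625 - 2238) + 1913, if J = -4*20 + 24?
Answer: 7388919/3863 ≈ 1912.7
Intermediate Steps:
J = -56 (J = -80 + 24 = -56)
(44*24 + J)/(-1625 - 2238) + 1913 = (44*24 - 56)/(-1625 - 2238) + 1913 = (1056 - 56)/(-3863) + 1913 = 1000*(-1/3863) + 1913 = -1000/3863 + 1913 = 7388919/3863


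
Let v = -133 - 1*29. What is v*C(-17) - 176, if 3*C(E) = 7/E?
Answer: -2614/17 ≈ -153.76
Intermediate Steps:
C(E) = 7/(3*E) (C(E) = (7/E)/3 = 7/(3*E))
v = -162 (v = -133 - 29 = -162)
v*C(-17) - 176 = -378/(-17) - 176 = -378*(-1)/17 - 176 = -162*(-7/51) - 176 = 378/17 - 176 = -2614/17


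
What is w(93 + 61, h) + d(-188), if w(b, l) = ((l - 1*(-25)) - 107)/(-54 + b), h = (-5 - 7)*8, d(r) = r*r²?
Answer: -332233689/50 ≈ -6.6447e+6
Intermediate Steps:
d(r) = r³
h = -96 (h = -12*8 = -96)
w(b, l) = (-82 + l)/(-54 + b) (w(b, l) = ((l + 25) - 107)/(-54 + b) = ((25 + l) - 107)/(-54 + b) = (-82 + l)/(-54 + b))
w(93 + 61, h) + d(-188) = (-82 - 96)/(-54 + (93 + 61)) + (-188)³ = -178/(-54 + 154) - 6644672 = -178/100 - 6644672 = (1/100)*(-178) - 6644672 = -89/50 - 6644672 = -332233689/50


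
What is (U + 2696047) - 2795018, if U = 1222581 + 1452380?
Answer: 2575990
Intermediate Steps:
U = 2674961
(U + 2696047) - 2795018 = (2674961 + 2696047) - 2795018 = 5371008 - 2795018 = 2575990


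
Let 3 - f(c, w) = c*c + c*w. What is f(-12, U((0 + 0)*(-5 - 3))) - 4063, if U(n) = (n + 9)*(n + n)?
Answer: -4204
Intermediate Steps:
U(n) = 2*n*(9 + n) (U(n) = (9 + n)*(2*n) = 2*n*(9 + n))
f(c, w) = 3 - c² - c*w (f(c, w) = 3 - (c*c + c*w) = 3 - (c² + c*w) = 3 + (-c² - c*w) = 3 - c² - c*w)
f(-12, U((0 + 0)*(-5 - 3))) - 4063 = (3 - 1*(-12)² - 1*(-12)*2*((0 + 0)*(-5 - 3))*(9 + (0 + 0)*(-5 - 3))) - 4063 = (3 - 1*144 - 1*(-12)*2*(0*(-8))*(9 + 0*(-8))) - 4063 = (3 - 144 - 1*(-12)*2*0*(9 + 0)) - 4063 = (3 - 144 - 1*(-12)*2*0*9) - 4063 = (3 - 144 - 1*(-12)*0) - 4063 = (3 - 144 + 0) - 4063 = -141 - 4063 = -4204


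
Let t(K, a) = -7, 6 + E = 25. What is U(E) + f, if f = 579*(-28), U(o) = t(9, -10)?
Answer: -16219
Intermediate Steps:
E = 19 (E = -6 + 25 = 19)
U(o) = -7
f = -16212
U(E) + f = -7 - 16212 = -16219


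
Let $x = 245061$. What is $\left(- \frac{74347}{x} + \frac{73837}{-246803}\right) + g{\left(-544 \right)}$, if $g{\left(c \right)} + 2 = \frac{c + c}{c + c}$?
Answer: $- \frac{96925421681}{60481789983} \approx -1.6026$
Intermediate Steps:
$g{\left(c \right)} = -1$ ($g{\left(c \right)} = -2 + \frac{c + c}{c + c} = -2 + \frac{2 c}{2 c} = -2 + 2 c \frac{1}{2 c} = -2 + 1 = -1$)
$\left(- \frac{74347}{x} + \frac{73837}{-246803}\right) + g{\left(-544 \right)} = \left(- \frac{74347}{245061} + \frac{73837}{-246803}\right) - 1 = \left(\left(-74347\right) \frac{1}{245061} + 73837 \left(- \frac{1}{246803}\right)\right) - 1 = \left(- \frac{74347}{245061} - \frac{73837}{246803}\right) - 1 = - \frac{36443631698}{60481789983} - 1 = - \frac{96925421681}{60481789983}$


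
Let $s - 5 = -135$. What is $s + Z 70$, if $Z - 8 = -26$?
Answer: $-1390$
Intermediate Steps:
$s = -130$ ($s = 5 - 135 = -130$)
$Z = -18$ ($Z = 8 - 26 = -18$)
$s + Z 70 = -130 - 1260 = -1390$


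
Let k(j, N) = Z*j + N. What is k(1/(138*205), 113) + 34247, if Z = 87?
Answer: 324014829/9430 ≈ 34360.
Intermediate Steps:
k(j, N) = N + 87*j (k(j, N) = 87*j + N = N + 87*j)
k(1/(138*205), 113) + 34247 = (113 + 87*(1/(138*205))) + 34247 = (113 + 87*((1/138)*(1/205))) + 34247 = (113 + 87*(1/28290)) + 34247 = (113 + 29/9430) + 34247 = 1065619/9430 + 34247 = 324014829/9430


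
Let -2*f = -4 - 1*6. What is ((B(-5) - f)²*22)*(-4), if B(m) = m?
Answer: -8800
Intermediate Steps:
f = 5 (f = -(-4 - 1*6)/2 = -(-4 - 6)/2 = -½*(-10) = 5)
((B(-5) - f)²*22)*(-4) = ((-5 - 1*5)²*22)*(-4) = ((-5 - 5)²*22)*(-4) = ((-10)²*22)*(-4) = (100*22)*(-4) = 2200*(-4) = -8800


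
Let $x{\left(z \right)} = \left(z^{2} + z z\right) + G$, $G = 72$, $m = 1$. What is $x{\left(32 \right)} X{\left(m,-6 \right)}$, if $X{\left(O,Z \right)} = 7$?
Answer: $14840$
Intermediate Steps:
$x{\left(z \right)} = 72 + 2 z^{2}$ ($x{\left(z \right)} = \left(z^{2} + z z\right) + 72 = \left(z^{2} + z^{2}\right) + 72 = 2 z^{2} + 72 = 72 + 2 z^{2}$)
$x{\left(32 \right)} X{\left(m,-6 \right)} = \left(72 + 2 \cdot 32^{2}\right) 7 = \left(72 + 2 \cdot 1024\right) 7 = \left(72 + 2048\right) 7 = 2120 \cdot 7 = 14840$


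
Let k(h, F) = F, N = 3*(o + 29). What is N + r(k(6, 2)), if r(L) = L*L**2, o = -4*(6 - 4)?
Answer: 71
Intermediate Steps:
o = -8 (o = -4*2 = -8)
N = 63 (N = 3*(-8 + 29) = 3*21 = 63)
r(L) = L**3
N + r(k(6, 2)) = 63 + 2**3 = 63 + 8 = 71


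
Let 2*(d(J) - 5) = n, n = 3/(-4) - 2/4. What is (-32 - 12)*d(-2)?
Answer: -385/2 ≈ -192.50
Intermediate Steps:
n = -5/4 (n = 3*(-¼) - 2*¼ = -¾ - ½ = -5/4 ≈ -1.2500)
d(J) = 35/8 (d(J) = 5 + (½)*(-5/4) = 5 - 5/8 = 35/8)
(-32 - 12)*d(-2) = (-32 - 12)*(35/8) = -44*35/8 = -385/2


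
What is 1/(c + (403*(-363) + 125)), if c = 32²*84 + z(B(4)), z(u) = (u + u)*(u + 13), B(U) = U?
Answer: -1/60012 ≈ -1.6663e-5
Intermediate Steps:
z(u) = 2*u*(13 + u) (z(u) = (2*u)*(13 + u) = 2*u*(13 + u))
c = 86152 (c = 32²*84 + 2*4*(13 + 4) = 1024*84 + 2*4*17 = 86016 + 136 = 86152)
1/(c + (403*(-363) + 125)) = 1/(86152 + (403*(-363) + 125)) = 1/(86152 + (-146289 + 125)) = 1/(86152 - 146164) = 1/(-60012) = -1/60012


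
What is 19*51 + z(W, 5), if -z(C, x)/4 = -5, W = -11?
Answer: 989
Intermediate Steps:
z(C, x) = 20 (z(C, x) = -4*(-5) = 20)
19*51 + z(W, 5) = 19*51 + 20 = 969 + 20 = 989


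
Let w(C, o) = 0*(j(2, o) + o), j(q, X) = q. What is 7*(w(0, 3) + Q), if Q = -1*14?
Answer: -98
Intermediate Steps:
Q = -14
w(C, o) = 0 (w(C, o) = 0*(2 + o) = 0)
7*(w(0, 3) + Q) = 7*(0 - 14) = 7*(-14) = -98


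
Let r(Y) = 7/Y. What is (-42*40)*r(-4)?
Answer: 2940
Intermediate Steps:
(-42*40)*r(-4) = (-42*40)*(7/(-4)) = -11760*(-1)/4 = -1680*(-7/4) = 2940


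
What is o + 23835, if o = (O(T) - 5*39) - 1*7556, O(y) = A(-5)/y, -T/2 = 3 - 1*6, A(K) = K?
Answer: 96499/6 ≈ 16083.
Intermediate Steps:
T = 6 (T = -2*(3 - 1*6) = -2*(3 - 6) = -2*(-3) = 6)
O(y) = -5/y
o = -46511/6 (o = (-5/6 - 5*39) - 1*7556 = (-5*1/6 - 195) - 7556 = (-5/6 - 195) - 7556 = -1175/6 - 7556 = -46511/6 ≈ -7751.8)
o + 23835 = -46511/6 + 23835 = 96499/6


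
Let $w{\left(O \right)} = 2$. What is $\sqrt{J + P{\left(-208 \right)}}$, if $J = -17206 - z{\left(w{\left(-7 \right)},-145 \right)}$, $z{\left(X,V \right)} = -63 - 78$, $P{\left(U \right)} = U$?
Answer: $i \sqrt{17273} \approx 131.43 i$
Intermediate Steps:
$z{\left(X,V \right)} = -141$
$J = -17065$ ($J = -17206 - -141 = -17206 + 141 = -17065$)
$\sqrt{J + P{\left(-208 \right)}} = \sqrt{-17065 - 208} = \sqrt{-17273} = i \sqrt{17273}$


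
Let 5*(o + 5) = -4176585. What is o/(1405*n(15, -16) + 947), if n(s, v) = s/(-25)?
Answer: -417661/52 ≈ -8031.9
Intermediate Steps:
n(s, v) = -s/25 (n(s, v) = s*(-1/25) = -s/25)
o = -835322 (o = -5 + (1/5)*(-4176585) = -5 - 835317 = -835322)
o/(1405*n(15, -16) + 947) = -835322/(1405*(-1/25*15) + 947) = -835322/(1405*(-3/5) + 947) = -835322/(-843 + 947) = -835322/104 = -835322*1/104 = -417661/52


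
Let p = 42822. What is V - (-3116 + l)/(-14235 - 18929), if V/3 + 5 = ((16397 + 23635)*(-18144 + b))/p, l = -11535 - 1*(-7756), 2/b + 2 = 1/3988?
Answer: -10676259601430861/209734939700 ≈ -50904.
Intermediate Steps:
b = -7976/7975 (b = 2/(-2 + 1/3988) = 2/(-7975/3988) = 2*(-3988/7975) = -7976/7975 ≈ -1.0001)
l = -3779 (l = -11535 + 7756 = -3779)
V = -321921842849/6324175 (V = -15 + 3*(((16397 + 23635)*(-18144 - 7976/7975))/42822) = -15 + 3*((40032*(-144706376/7975))*(1/42822)) = -15 + 3*(-5792885644032/7975*1/42822) = -15 + 3*(-321826980224/18972525) = -15 - 321826980224/6324175 = -321921842849/6324175 ≈ -50903.)
V - (-3116 + l)/(-14235 - 18929) = -321921842849/6324175 - (-3116 - 3779)/(-14235 - 18929) = -321921842849/6324175 - (-6895)/(-33164) = -321921842849/6324175 - (-6895)*(-1)/33164 = -321921842849/6324175 - 1*6895/33164 = -321921842849/6324175 - 6895/33164 = -10676259601430861/209734939700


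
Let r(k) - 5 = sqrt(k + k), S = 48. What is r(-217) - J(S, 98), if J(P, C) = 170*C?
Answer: -16655 + I*sqrt(434) ≈ -16655.0 + 20.833*I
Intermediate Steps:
r(k) = 5 + sqrt(2)*sqrt(k) (r(k) = 5 + sqrt(k + k) = 5 + sqrt(2*k) = 5 + sqrt(2)*sqrt(k))
r(-217) - J(S, 98) = (5 + sqrt(2)*sqrt(-217)) - 170*98 = (5 + sqrt(2)*(I*sqrt(217))) - 1*16660 = (5 + I*sqrt(434)) - 16660 = -16655 + I*sqrt(434)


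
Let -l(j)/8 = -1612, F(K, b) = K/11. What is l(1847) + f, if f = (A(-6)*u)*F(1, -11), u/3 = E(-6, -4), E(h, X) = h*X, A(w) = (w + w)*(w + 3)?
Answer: 144448/11 ≈ 13132.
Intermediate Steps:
A(w) = 2*w*(3 + w) (A(w) = (2*w)*(3 + w) = 2*w*(3 + w))
E(h, X) = X*h
F(K, b) = K/11 (F(K, b) = K*(1/11) = K/11)
u = 72 (u = 3*(-4*(-6)) = 3*24 = 72)
l(j) = 12896 (l(j) = -8*(-1612) = 12896)
f = 2592/11 (f = ((2*(-6)*(3 - 6))*72)*((1/11)*1) = ((2*(-6)*(-3))*72)*(1/11) = (36*72)*(1/11) = 2592*(1/11) = 2592/11 ≈ 235.64)
l(1847) + f = 12896 + 2592/11 = 144448/11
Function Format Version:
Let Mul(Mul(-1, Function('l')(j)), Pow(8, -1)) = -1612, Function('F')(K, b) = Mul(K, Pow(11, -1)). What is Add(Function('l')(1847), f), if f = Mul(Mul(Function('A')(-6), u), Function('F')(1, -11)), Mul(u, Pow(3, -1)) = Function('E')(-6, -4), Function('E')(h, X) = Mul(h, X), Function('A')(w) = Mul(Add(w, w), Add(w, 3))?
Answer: Rational(144448, 11) ≈ 13132.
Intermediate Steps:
Function('A')(w) = Mul(2, w, Add(3, w)) (Function('A')(w) = Mul(Mul(2, w), Add(3, w)) = Mul(2, w, Add(3, w)))
Function('E')(h, X) = Mul(X, h)
Function('F')(K, b) = Mul(Rational(1, 11), K) (Function('F')(K, b) = Mul(K, Rational(1, 11)) = Mul(Rational(1, 11), K))
u = 72 (u = Mul(3, Mul(-4, -6)) = Mul(3, 24) = 72)
Function('l')(j) = 12896 (Function('l')(j) = Mul(-8, -1612) = 12896)
f = Rational(2592, 11) (f = Mul(Mul(Mul(2, -6, Add(3, -6)), 72), Mul(Rational(1, 11), 1)) = Mul(Mul(Mul(2, -6, -3), 72), Rational(1, 11)) = Mul(Mul(36, 72), Rational(1, 11)) = Mul(2592, Rational(1, 11)) = Rational(2592, 11) ≈ 235.64)
Add(Function('l')(1847), f) = Add(12896, Rational(2592, 11)) = Rational(144448, 11)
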